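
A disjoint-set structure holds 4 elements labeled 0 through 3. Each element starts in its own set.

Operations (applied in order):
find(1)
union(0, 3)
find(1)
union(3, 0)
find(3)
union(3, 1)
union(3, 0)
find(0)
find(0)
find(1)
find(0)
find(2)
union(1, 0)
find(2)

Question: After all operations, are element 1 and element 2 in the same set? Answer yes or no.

Step 1: find(1) -> no change; set of 1 is {1}
Step 2: union(0, 3) -> merged; set of 0 now {0, 3}
Step 3: find(1) -> no change; set of 1 is {1}
Step 4: union(3, 0) -> already same set; set of 3 now {0, 3}
Step 5: find(3) -> no change; set of 3 is {0, 3}
Step 6: union(3, 1) -> merged; set of 3 now {0, 1, 3}
Step 7: union(3, 0) -> already same set; set of 3 now {0, 1, 3}
Step 8: find(0) -> no change; set of 0 is {0, 1, 3}
Step 9: find(0) -> no change; set of 0 is {0, 1, 3}
Step 10: find(1) -> no change; set of 1 is {0, 1, 3}
Step 11: find(0) -> no change; set of 0 is {0, 1, 3}
Step 12: find(2) -> no change; set of 2 is {2}
Step 13: union(1, 0) -> already same set; set of 1 now {0, 1, 3}
Step 14: find(2) -> no change; set of 2 is {2}
Set of 1: {0, 1, 3}; 2 is not a member.

Answer: no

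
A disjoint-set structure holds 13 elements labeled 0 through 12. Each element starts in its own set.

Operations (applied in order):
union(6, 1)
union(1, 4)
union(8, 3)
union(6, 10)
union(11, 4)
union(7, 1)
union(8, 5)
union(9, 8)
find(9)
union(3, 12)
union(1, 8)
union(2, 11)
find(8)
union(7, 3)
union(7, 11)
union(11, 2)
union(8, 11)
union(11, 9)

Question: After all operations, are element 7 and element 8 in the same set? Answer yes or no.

Answer: yes

Derivation:
Step 1: union(6, 1) -> merged; set of 6 now {1, 6}
Step 2: union(1, 4) -> merged; set of 1 now {1, 4, 6}
Step 3: union(8, 3) -> merged; set of 8 now {3, 8}
Step 4: union(6, 10) -> merged; set of 6 now {1, 4, 6, 10}
Step 5: union(11, 4) -> merged; set of 11 now {1, 4, 6, 10, 11}
Step 6: union(7, 1) -> merged; set of 7 now {1, 4, 6, 7, 10, 11}
Step 7: union(8, 5) -> merged; set of 8 now {3, 5, 8}
Step 8: union(9, 8) -> merged; set of 9 now {3, 5, 8, 9}
Step 9: find(9) -> no change; set of 9 is {3, 5, 8, 9}
Step 10: union(3, 12) -> merged; set of 3 now {3, 5, 8, 9, 12}
Step 11: union(1, 8) -> merged; set of 1 now {1, 3, 4, 5, 6, 7, 8, 9, 10, 11, 12}
Step 12: union(2, 11) -> merged; set of 2 now {1, 2, 3, 4, 5, 6, 7, 8, 9, 10, 11, 12}
Step 13: find(8) -> no change; set of 8 is {1, 2, 3, 4, 5, 6, 7, 8, 9, 10, 11, 12}
Step 14: union(7, 3) -> already same set; set of 7 now {1, 2, 3, 4, 5, 6, 7, 8, 9, 10, 11, 12}
Step 15: union(7, 11) -> already same set; set of 7 now {1, 2, 3, 4, 5, 6, 7, 8, 9, 10, 11, 12}
Step 16: union(11, 2) -> already same set; set of 11 now {1, 2, 3, 4, 5, 6, 7, 8, 9, 10, 11, 12}
Step 17: union(8, 11) -> already same set; set of 8 now {1, 2, 3, 4, 5, 6, 7, 8, 9, 10, 11, 12}
Step 18: union(11, 9) -> already same set; set of 11 now {1, 2, 3, 4, 5, 6, 7, 8, 9, 10, 11, 12}
Set of 7: {1, 2, 3, 4, 5, 6, 7, 8, 9, 10, 11, 12}; 8 is a member.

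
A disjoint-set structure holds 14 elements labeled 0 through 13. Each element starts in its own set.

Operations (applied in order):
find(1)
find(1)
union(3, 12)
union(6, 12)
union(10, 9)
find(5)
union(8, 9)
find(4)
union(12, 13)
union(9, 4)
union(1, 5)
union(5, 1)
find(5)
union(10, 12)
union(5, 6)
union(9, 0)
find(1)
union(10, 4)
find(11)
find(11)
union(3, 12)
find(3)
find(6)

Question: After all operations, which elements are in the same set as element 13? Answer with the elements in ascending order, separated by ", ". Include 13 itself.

Step 1: find(1) -> no change; set of 1 is {1}
Step 2: find(1) -> no change; set of 1 is {1}
Step 3: union(3, 12) -> merged; set of 3 now {3, 12}
Step 4: union(6, 12) -> merged; set of 6 now {3, 6, 12}
Step 5: union(10, 9) -> merged; set of 10 now {9, 10}
Step 6: find(5) -> no change; set of 5 is {5}
Step 7: union(8, 9) -> merged; set of 8 now {8, 9, 10}
Step 8: find(4) -> no change; set of 4 is {4}
Step 9: union(12, 13) -> merged; set of 12 now {3, 6, 12, 13}
Step 10: union(9, 4) -> merged; set of 9 now {4, 8, 9, 10}
Step 11: union(1, 5) -> merged; set of 1 now {1, 5}
Step 12: union(5, 1) -> already same set; set of 5 now {1, 5}
Step 13: find(5) -> no change; set of 5 is {1, 5}
Step 14: union(10, 12) -> merged; set of 10 now {3, 4, 6, 8, 9, 10, 12, 13}
Step 15: union(5, 6) -> merged; set of 5 now {1, 3, 4, 5, 6, 8, 9, 10, 12, 13}
Step 16: union(9, 0) -> merged; set of 9 now {0, 1, 3, 4, 5, 6, 8, 9, 10, 12, 13}
Step 17: find(1) -> no change; set of 1 is {0, 1, 3, 4, 5, 6, 8, 9, 10, 12, 13}
Step 18: union(10, 4) -> already same set; set of 10 now {0, 1, 3, 4, 5, 6, 8, 9, 10, 12, 13}
Step 19: find(11) -> no change; set of 11 is {11}
Step 20: find(11) -> no change; set of 11 is {11}
Step 21: union(3, 12) -> already same set; set of 3 now {0, 1, 3, 4, 5, 6, 8, 9, 10, 12, 13}
Step 22: find(3) -> no change; set of 3 is {0, 1, 3, 4, 5, 6, 8, 9, 10, 12, 13}
Step 23: find(6) -> no change; set of 6 is {0, 1, 3, 4, 5, 6, 8, 9, 10, 12, 13}
Component of 13: {0, 1, 3, 4, 5, 6, 8, 9, 10, 12, 13}

Answer: 0, 1, 3, 4, 5, 6, 8, 9, 10, 12, 13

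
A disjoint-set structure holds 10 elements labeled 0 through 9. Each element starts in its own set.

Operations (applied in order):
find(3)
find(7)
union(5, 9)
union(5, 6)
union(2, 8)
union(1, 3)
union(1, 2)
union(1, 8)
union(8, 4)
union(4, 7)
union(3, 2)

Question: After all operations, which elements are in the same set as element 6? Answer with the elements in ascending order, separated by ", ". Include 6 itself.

Step 1: find(3) -> no change; set of 3 is {3}
Step 2: find(7) -> no change; set of 7 is {7}
Step 3: union(5, 9) -> merged; set of 5 now {5, 9}
Step 4: union(5, 6) -> merged; set of 5 now {5, 6, 9}
Step 5: union(2, 8) -> merged; set of 2 now {2, 8}
Step 6: union(1, 3) -> merged; set of 1 now {1, 3}
Step 7: union(1, 2) -> merged; set of 1 now {1, 2, 3, 8}
Step 8: union(1, 8) -> already same set; set of 1 now {1, 2, 3, 8}
Step 9: union(8, 4) -> merged; set of 8 now {1, 2, 3, 4, 8}
Step 10: union(4, 7) -> merged; set of 4 now {1, 2, 3, 4, 7, 8}
Step 11: union(3, 2) -> already same set; set of 3 now {1, 2, 3, 4, 7, 8}
Component of 6: {5, 6, 9}

Answer: 5, 6, 9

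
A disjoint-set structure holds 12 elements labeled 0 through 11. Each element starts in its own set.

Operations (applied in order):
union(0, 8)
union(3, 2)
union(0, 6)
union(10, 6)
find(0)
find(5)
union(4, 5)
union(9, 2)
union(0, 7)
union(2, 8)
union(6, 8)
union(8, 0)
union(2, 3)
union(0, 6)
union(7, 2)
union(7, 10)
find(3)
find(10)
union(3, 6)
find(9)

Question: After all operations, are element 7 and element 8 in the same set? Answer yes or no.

Answer: yes

Derivation:
Step 1: union(0, 8) -> merged; set of 0 now {0, 8}
Step 2: union(3, 2) -> merged; set of 3 now {2, 3}
Step 3: union(0, 6) -> merged; set of 0 now {0, 6, 8}
Step 4: union(10, 6) -> merged; set of 10 now {0, 6, 8, 10}
Step 5: find(0) -> no change; set of 0 is {0, 6, 8, 10}
Step 6: find(5) -> no change; set of 5 is {5}
Step 7: union(4, 5) -> merged; set of 4 now {4, 5}
Step 8: union(9, 2) -> merged; set of 9 now {2, 3, 9}
Step 9: union(0, 7) -> merged; set of 0 now {0, 6, 7, 8, 10}
Step 10: union(2, 8) -> merged; set of 2 now {0, 2, 3, 6, 7, 8, 9, 10}
Step 11: union(6, 8) -> already same set; set of 6 now {0, 2, 3, 6, 7, 8, 9, 10}
Step 12: union(8, 0) -> already same set; set of 8 now {0, 2, 3, 6, 7, 8, 9, 10}
Step 13: union(2, 3) -> already same set; set of 2 now {0, 2, 3, 6, 7, 8, 9, 10}
Step 14: union(0, 6) -> already same set; set of 0 now {0, 2, 3, 6, 7, 8, 9, 10}
Step 15: union(7, 2) -> already same set; set of 7 now {0, 2, 3, 6, 7, 8, 9, 10}
Step 16: union(7, 10) -> already same set; set of 7 now {0, 2, 3, 6, 7, 8, 9, 10}
Step 17: find(3) -> no change; set of 3 is {0, 2, 3, 6, 7, 8, 9, 10}
Step 18: find(10) -> no change; set of 10 is {0, 2, 3, 6, 7, 8, 9, 10}
Step 19: union(3, 6) -> already same set; set of 3 now {0, 2, 3, 6, 7, 8, 9, 10}
Step 20: find(9) -> no change; set of 9 is {0, 2, 3, 6, 7, 8, 9, 10}
Set of 7: {0, 2, 3, 6, 7, 8, 9, 10}; 8 is a member.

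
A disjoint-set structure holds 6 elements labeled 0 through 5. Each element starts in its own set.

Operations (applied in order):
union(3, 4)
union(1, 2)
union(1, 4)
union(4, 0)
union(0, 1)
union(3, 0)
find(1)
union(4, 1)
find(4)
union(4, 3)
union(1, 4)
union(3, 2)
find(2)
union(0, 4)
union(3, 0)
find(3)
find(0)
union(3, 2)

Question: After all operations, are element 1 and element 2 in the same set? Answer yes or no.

Step 1: union(3, 4) -> merged; set of 3 now {3, 4}
Step 2: union(1, 2) -> merged; set of 1 now {1, 2}
Step 3: union(1, 4) -> merged; set of 1 now {1, 2, 3, 4}
Step 4: union(4, 0) -> merged; set of 4 now {0, 1, 2, 3, 4}
Step 5: union(0, 1) -> already same set; set of 0 now {0, 1, 2, 3, 4}
Step 6: union(3, 0) -> already same set; set of 3 now {0, 1, 2, 3, 4}
Step 7: find(1) -> no change; set of 1 is {0, 1, 2, 3, 4}
Step 8: union(4, 1) -> already same set; set of 4 now {0, 1, 2, 3, 4}
Step 9: find(4) -> no change; set of 4 is {0, 1, 2, 3, 4}
Step 10: union(4, 3) -> already same set; set of 4 now {0, 1, 2, 3, 4}
Step 11: union(1, 4) -> already same set; set of 1 now {0, 1, 2, 3, 4}
Step 12: union(3, 2) -> already same set; set of 3 now {0, 1, 2, 3, 4}
Step 13: find(2) -> no change; set of 2 is {0, 1, 2, 3, 4}
Step 14: union(0, 4) -> already same set; set of 0 now {0, 1, 2, 3, 4}
Step 15: union(3, 0) -> already same set; set of 3 now {0, 1, 2, 3, 4}
Step 16: find(3) -> no change; set of 3 is {0, 1, 2, 3, 4}
Step 17: find(0) -> no change; set of 0 is {0, 1, 2, 3, 4}
Step 18: union(3, 2) -> already same set; set of 3 now {0, 1, 2, 3, 4}
Set of 1: {0, 1, 2, 3, 4}; 2 is a member.

Answer: yes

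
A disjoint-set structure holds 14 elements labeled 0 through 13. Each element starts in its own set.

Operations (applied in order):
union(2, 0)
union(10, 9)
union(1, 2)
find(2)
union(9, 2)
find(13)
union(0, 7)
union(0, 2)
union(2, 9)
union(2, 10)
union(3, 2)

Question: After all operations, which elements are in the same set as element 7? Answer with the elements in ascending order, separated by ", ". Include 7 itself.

Answer: 0, 1, 2, 3, 7, 9, 10

Derivation:
Step 1: union(2, 0) -> merged; set of 2 now {0, 2}
Step 2: union(10, 9) -> merged; set of 10 now {9, 10}
Step 3: union(1, 2) -> merged; set of 1 now {0, 1, 2}
Step 4: find(2) -> no change; set of 2 is {0, 1, 2}
Step 5: union(9, 2) -> merged; set of 9 now {0, 1, 2, 9, 10}
Step 6: find(13) -> no change; set of 13 is {13}
Step 7: union(0, 7) -> merged; set of 0 now {0, 1, 2, 7, 9, 10}
Step 8: union(0, 2) -> already same set; set of 0 now {0, 1, 2, 7, 9, 10}
Step 9: union(2, 9) -> already same set; set of 2 now {0, 1, 2, 7, 9, 10}
Step 10: union(2, 10) -> already same set; set of 2 now {0, 1, 2, 7, 9, 10}
Step 11: union(3, 2) -> merged; set of 3 now {0, 1, 2, 3, 7, 9, 10}
Component of 7: {0, 1, 2, 3, 7, 9, 10}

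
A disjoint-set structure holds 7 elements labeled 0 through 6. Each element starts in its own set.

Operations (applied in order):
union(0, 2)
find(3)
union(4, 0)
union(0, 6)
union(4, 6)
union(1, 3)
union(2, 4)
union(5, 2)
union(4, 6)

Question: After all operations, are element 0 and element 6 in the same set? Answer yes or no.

Step 1: union(0, 2) -> merged; set of 0 now {0, 2}
Step 2: find(3) -> no change; set of 3 is {3}
Step 3: union(4, 0) -> merged; set of 4 now {0, 2, 4}
Step 4: union(0, 6) -> merged; set of 0 now {0, 2, 4, 6}
Step 5: union(4, 6) -> already same set; set of 4 now {0, 2, 4, 6}
Step 6: union(1, 3) -> merged; set of 1 now {1, 3}
Step 7: union(2, 4) -> already same set; set of 2 now {0, 2, 4, 6}
Step 8: union(5, 2) -> merged; set of 5 now {0, 2, 4, 5, 6}
Step 9: union(4, 6) -> already same set; set of 4 now {0, 2, 4, 5, 6}
Set of 0: {0, 2, 4, 5, 6}; 6 is a member.

Answer: yes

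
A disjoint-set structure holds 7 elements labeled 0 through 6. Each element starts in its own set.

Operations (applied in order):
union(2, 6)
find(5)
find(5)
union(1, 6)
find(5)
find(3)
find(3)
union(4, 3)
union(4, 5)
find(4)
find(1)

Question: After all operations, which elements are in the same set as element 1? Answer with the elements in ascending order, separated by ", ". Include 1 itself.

Answer: 1, 2, 6

Derivation:
Step 1: union(2, 6) -> merged; set of 2 now {2, 6}
Step 2: find(5) -> no change; set of 5 is {5}
Step 3: find(5) -> no change; set of 5 is {5}
Step 4: union(1, 6) -> merged; set of 1 now {1, 2, 6}
Step 5: find(5) -> no change; set of 5 is {5}
Step 6: find(3) -> no change; set of 3 is {3}
Step 7: find(3) -> no change; set of 3 is {3}
Step 8: union(4, 3) -> merged; set of 4 now {3, 4}
Step 9: union(4, 5) -> merged; set of 4 now {3, 4, 5}
Step 10: find(4) -> no change; set of 4 is {3, 4, 5}
Step 11: find(1) -> no change; set of 1 is {1, 2, 6}
Component of 1: {1, 2, 6}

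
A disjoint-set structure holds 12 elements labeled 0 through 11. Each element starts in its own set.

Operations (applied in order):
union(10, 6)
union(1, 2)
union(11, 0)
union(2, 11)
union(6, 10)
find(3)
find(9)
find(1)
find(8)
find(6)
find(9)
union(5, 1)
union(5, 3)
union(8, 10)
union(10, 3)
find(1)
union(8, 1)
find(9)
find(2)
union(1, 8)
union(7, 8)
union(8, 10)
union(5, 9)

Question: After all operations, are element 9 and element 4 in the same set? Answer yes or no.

Step 1: union(10, 6) -> merged; set of 10 now {6, 10}
Step 2: union(1, 2) -> merged; set of 1 now {1, 2}
Step 3: union(11, 0) -> merged; set of 11 now {0, 11}
Step 4: union(2, 11) -> merged; set of 2 now {0, 1, 2, 11}
Step 5: union(6, 10) -> already same set; set of 6 now {6, 10}
Step 6: find(3) -> no change; set of 3 is {3}
Step 7: find(9) -> no change; set of 9 is {9}
Step 8: find(1) -> no change; set of 1 is {0, 1, 2, 11}
Step 9: find(8) -> no change; set of 8 is {8}
Step 10: find(6) -> no change; set of 6 is {6, 10}
Step 11: find(9) -> no change; set of 9 is {9}
Step 12: union(5, 1) -> merged; set of 5 now {0, 1, 2, 5, 11}
Step 13: union(5, 3) -> merged; set of 5 now {0, 1, 2, 3, 5, 11}
Step 14: union(8, 10) -> merged; set of 8 now {6, 8, 10}
Step 15: union(10, 3) -> merged; set of 10 now {0, 1, 2, 3, 5, 6, 8, 10, 11}
Step 16: find(1) -> no change; set of 1 is {0, 1, 2, 3, 5, 6, 8, 10, 11}
Step 17: union(8, 1) -> already same set; set of 8 now {0, 1, 2, 3, 5, 6, 8, 10, 11}
Step 18: find(9) -> no change; set of 9 is {9}
Step 19: find(2) -> no change; set of 2 is {0, 1, 2, 3, 5, 6, 8, 10, 11}
Step 20: union(1, 8) -> already same set; set of 1 now {0, 1, 2, 3, 5, 6, 8, 10, 11}
Step 21: union(7, 8) -> merged; set of 7 now {0, 1, 2, 3, 5, 6, 7, 8, 10, 11}
Step 22: union(8, 10) -> already same set; set of 8 now {0, 1, 2, 3, 5, 6, 7, 8, 10, 11}
Step 23: union(5, 9) -> merged; set of 5 now {0, 1, 2, 3, 5, 6, 7, 8, 9, 10, 11}
Set of 9: {0, 1, 2, 3, 5, 6, 7, 8, 9, 10, 11}; 4 is not a member.

Answer: no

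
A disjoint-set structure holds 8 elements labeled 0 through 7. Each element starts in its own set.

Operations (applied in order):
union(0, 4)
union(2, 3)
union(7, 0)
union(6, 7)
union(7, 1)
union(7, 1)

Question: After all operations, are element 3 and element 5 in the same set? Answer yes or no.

Answer: no

Derivation:
Step 1: union(0, 4) -> merged; set of 0 now {0, 4}
Step 2: union(2, 3) -> merged; set of 2 now {2, 3}
Step 3: union(7, 0) -> merged; set of 7 now {0, 4, 7}
Step 4: union(6, 7) -> merged; set of 6 now {0, 4, 6, 7}
Step 5: union(7, 1) -> merged; set of 7 now {0, 1, 4, 6, 7}
Step 6: union(7, 1) -> already same set; set of 7 now {0, 1, 4, 6, 7}
Set of 3: {2, 3}; 5 is not a member.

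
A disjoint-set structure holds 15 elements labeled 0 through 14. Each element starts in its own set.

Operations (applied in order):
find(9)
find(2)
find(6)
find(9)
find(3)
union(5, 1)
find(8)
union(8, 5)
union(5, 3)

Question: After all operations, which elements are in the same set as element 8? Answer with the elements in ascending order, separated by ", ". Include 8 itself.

Step 1: find(9) -> no change; set of 9 is {9}
Step 2: find(2) -> no change; set of 2 is {2}
Step 3: find(6) -> no change; set of 6 is {6}
Step 4: find(9) -> no change; set of 9 is {9}
Step 5: find(3) -> no change; set of 3 is {3}
Step 6: union(5, 1) -> merged; set of 5 now {1, 5}
Step 7: find(8) -> no change; set of 8 is {8}
Step 8: union(8, 5) -> merged; set of 8 now {1, 5, 8}
Step 9: union(5, 3) -> merged; set of 5 now {1, 3, 5, 8}
Component of 8: {1, 3, 5, 8}

Answer: 1, 3, 5, 8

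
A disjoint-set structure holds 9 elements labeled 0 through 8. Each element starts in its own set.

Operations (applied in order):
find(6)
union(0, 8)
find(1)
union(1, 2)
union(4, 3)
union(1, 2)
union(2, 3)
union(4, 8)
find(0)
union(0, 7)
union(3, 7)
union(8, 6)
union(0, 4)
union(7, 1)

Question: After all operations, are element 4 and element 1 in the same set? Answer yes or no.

Answer: yes

Derivation:
Step 1: find(6) -> no change; set of 6 is {6}
Step 2: union(0, 8) -> merged; set of 0 now {0, 8}
Step 3: find(1) -> no change; set of 1 is {1}
Step 4: union(1, 2) -> merged; set of 1 now {1, 2}
Step 5: union(4, 3) -> merged; set of 4 now {3, 4}
Step 6: union(1, 2) -> already same set; set of 1 now {1, 2}
Step 7: union(2, 3) -> merged; set of 2 now {1, 2, 3, 4}
Step 8: union(4, 8) -> merged; set of 4 now {0, 1, 2, 3, 4, 8}
Step 9: find(0) -> no change; set of 0 is {0, 1, 2, 3, 4, 8}
Step 10: union(0, 7) -> merged; set of 0 now {0, 1, 2, 3, 4, 7, 8}
Step 11: union(3, 7) -> already same set; set of 3 now {0, 1, 2, 3, 4, 7, 8}
Step 12: union(8, 6) -> merged; set of 8 now {0, 1, 2, 3, 4, 6, 7, 8}
Step 13: union(0, 4) -> already same set; set of 0 now {0, 1, 2, 3, 4, 6, 7, 8}
Step 14: union(7, 1) -> already same set; set of 7 now {0, 1, 2, 3, 4, 6, 7, 8}
Set of 4: {0, 1, 2, 3, 4, 6, 7, 8}; 1 is a member.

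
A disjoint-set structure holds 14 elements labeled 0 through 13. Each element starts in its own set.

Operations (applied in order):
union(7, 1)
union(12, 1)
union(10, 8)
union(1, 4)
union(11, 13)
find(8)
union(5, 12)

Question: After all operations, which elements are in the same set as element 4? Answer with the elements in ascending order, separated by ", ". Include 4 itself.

Step 1: union(7, 1) -> merged; set of 7 now {1, 7}
Step 2: union(12, 1) -> merged; set of 12 now {1, 7, 12}
Step 3: union(10, 8) -> merged; set of 10 now {8, 10}
Step 4: union(1, 4) -> merged; set of 1 now {1, 4, 7, 12}
Step 5: union(11, 13) -> merged; set of 11 now {11, 13}
Step 6: find(8) -> no change; set of 8 is {8, 10}
Step 7: union(5, 12) -> merged; set of 5 now {1, 4, 5, 7, 12}
Component of 4: {1, 4, 5, 7, 12}

Answer: 1, 4, 5, 7, 12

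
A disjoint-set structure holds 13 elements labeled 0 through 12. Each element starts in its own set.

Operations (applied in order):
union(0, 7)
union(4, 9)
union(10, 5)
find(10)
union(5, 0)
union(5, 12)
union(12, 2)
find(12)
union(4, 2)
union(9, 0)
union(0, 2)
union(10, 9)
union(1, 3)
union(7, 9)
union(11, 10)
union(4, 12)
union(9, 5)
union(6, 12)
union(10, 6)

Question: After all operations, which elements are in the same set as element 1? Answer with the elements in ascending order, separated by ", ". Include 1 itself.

Step 1: union(0, 7) -> merged; set of 0 now {0, 7}
Step 2: union(4, 9) -> merged; set of 4 now {4, 9}
Step 3: union(10, 5) -> merged; set of 10 now {5, 10}
Step 4: find(10) -> no change; set of 10 is {5, 10}
Step 5: union(5, 0) -> merged; set of 5 now {0, 5, 7, 10}
Step 6: union(5, 12) -> merged; set of 5 now {0, 5, 7, 10, 12}
Step 7: union(12, 2) -> merged; set of 12 now {0, 2, 5, 7, 10, 12}
Step 8: find(12) -> no change; set of 12 is {0, 2, 5, 7, 10, 12}
Step 9: union(4, 2) -> merged; set of 4 now {0, 2, 4, 5, 7, 9, 10, 12}
Step 10: union(9, 0) -> already same set; set of 9 now {0, 2, 4, 5, 7, 9, 10, 12}
Step 11: union(0, 2) -> already same set; set of 0 now {0, 2, 4, 5, 7, 9, 10, 12}
Step 12: union(10, 9) -> already same set; set of 10 now {0, 2, 4, 5, 7, 9, 10, 12}
Step 13: union(1, 3) -> merged; set of 1 now {1, 3}
Step 14: union(7, 9) -> already same set; set of 7 now {0, 2, 4, 5, 7, 9, 10, 12}
Step 15: union(11, 10) -> merged; set of 11 now {0, 2, 4, 5, 7, 9, 10, 11, 12}
Step 16: union(4, 12) -> already same set; set of 4 now {0, 2, 4, 5, 7, 9, 10, 11, 12}
Step 17: union(9, 5) -> already same set; set of 9 now {0, 2, 4, 5, 7, 9, 10, 11, 12}
Step 18: union(6, 12) -> merged; set of 6 now {0, 2, 4, 5, 6, 7, 9, 10, 11, 12}
Step 19: union(10, 6) -> already same set; set of 10 now {0, 2, 4, 5, 6, 7, 9, 10, 11, 12}
Component of 1: {1, 3}

Answer: 1, 3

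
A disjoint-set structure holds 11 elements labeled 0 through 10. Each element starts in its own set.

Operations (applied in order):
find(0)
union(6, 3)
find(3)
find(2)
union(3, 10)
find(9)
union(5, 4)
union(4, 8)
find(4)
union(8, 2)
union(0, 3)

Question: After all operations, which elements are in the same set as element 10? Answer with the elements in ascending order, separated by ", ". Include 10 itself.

Step 1: find(0) -> no change; set of 0 is {0}
Step 2: union(6, 3) -> merged; set of 6 now {3, 6}
Step 3: find(3) -> no change; set of 3 is {3, 6}
Step 4: find(2) -> no change; set of 2 is {2}
Step 5: union(3, 10) -> merged; set of 3 now {3, 6, 10}
Step 6: find(9) -> no change; set of 9 is {9}
Step 7: union(5, 4) -> merged; set of 5 now {4, 5}
Step 8: union(4, 8) -> merged; set of 4 now {4, 5, 8}
Step 9: find(4) -> no change; set of 4 is {4, 5, 8}
Step 10: union(8, 2) -> merged; set of 8 now {2, 4, 5, 8}
Step 11: union(0, 3) -> merged; set of 0 now {0, 3, 6, 10}
Component of 10: {0, 3, 6, 10}

Answer: 0, 3, 6, 10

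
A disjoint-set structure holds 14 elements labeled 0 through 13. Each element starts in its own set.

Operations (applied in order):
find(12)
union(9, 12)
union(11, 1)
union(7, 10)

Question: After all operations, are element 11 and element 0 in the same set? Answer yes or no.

Answer: no

Derivation:
Step 1: find(12) -> no change; set of 12 is {12}
Step 2: union(9, 12) -> merged; set of 9 now {9, 12}
Step 3: union(11, 1) -> merged; set of 11 now {1, 11}
Step 4: union(7, 10) -> merged; set of 7 now {7, 10}
Set of 11: {1, 11}; 0 is not a member.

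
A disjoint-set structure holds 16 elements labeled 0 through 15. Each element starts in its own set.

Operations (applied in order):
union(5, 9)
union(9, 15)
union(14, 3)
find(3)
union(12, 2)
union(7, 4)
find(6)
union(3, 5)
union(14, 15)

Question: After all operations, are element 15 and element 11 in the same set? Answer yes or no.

Answer: no

Derivation:
Step 1: union(5, 9) -> merged; set of 5 now {5, 9}
Step 2: union(9, 15) -> merged; set of 9 now {5, 9, 15}
Step 3: union(14, 3) -> merged; set of 14 now {3, 14}
Step 4: find(3) -> no change; set of 3 is {3, 14}
Step 5: union(12, 2) -> merged; set of 12 now {2, 12}
Step 6: union(7, 4) -> merged; set of 7 now {4, 7}
Step 7: find(6) -> no change; set of 6 is {6}
Step 8: union(3, 5) -> merged; set of 3 now {3, 5, 9, 14, 15}
Step 9: union(14, 15) -> already same set; set of 14 now {3, 5, 9, 14, 15}
Set of 15: {3, 5, 9, 14, 15}; 11 is not a member.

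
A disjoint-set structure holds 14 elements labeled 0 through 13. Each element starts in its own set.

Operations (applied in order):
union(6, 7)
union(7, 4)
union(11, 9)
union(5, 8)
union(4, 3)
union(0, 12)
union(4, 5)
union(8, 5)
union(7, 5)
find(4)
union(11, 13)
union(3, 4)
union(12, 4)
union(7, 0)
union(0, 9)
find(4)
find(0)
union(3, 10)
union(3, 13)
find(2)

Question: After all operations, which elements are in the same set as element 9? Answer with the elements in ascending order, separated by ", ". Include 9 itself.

Step 1: union(6, 7) -> merged; set of 6 now {6, 7}
Step 2: union(7, 4) -> merged; set of 7 now {4, 6, 7}
Step 3: union(11, 9) -> merged; set of 11 now {9, 11}
Step 4: union(5, 8) -> merged; set of 5 now {5, 8}
Step 5: union(4, 3) -> merged; set of 4 now {3, 4, 6, 7}
Step 6: union(0, 12) -> merged; set of 0 now {0, 12}
Step 7: union(4, 5) -> merged; set of 4 now {3, 4, 5, 6, 7, 8}
Step 8: union(8, 5) -> already same set; set of 8 now {3, 4, 5, 6, 7, 8}
Step 9: union(7, 5) -> already same set; set of 7 now {3, 4, 5, 6, 7, 8}
Step 10: find(4) -> no change; set of 4 is {3, 4, 5, 6, 7, 8}
Step 11: union(11, 13) -> merged; set of 11 now {9, 11, 13}
Step 12: union(3, 4) -> already same set; set of 3 now {3, 4, 5, 6, 7, 8}
Step 13: union(12, 4) -> merged; set of 12 now {0, 3, 4, 5, 6, 7, 8, 12}
Step 14: union(7, 0) -> already same set; set of 7 now {0, 3, 4, 5, 6, 7, 8, 12}
Step 15: union(0, 9) -> merged; set of 0 now {0, 3, 4, 5, 6, 7, 8, 9, 11, 12, 13}
Step 16: find(4) -> no change; set of 4 is {0, 3, 4, 5, 6, 7, 8, 9, 11, 12, 13}
Step 17: find(0) -> no change; set of 0 is {0, 3, 4, 5, 6, 7, 8, 9, 11, 12, 13}
Step 18: union(3, 10) -> merged; set of 3 now {0, 3, 4, 5, 6, 7, 8, 9, 10, 11, 12, 13}
Step 19: union(3, 13) -> already same set; set of 3 now {0, 3, 4, 5, 6, 7, 8, 9, 10, 11, 12, 13}
Step 20: find(2) -> no change; set of 2 is {2}
Component of 9: {0, 3, 4, 5, 6, 7, 8, 9, 10, 11, 12, 13}

Answer: 0, 3, 4, 5, 6, 7, 8, 9, 10, 11, 12, 13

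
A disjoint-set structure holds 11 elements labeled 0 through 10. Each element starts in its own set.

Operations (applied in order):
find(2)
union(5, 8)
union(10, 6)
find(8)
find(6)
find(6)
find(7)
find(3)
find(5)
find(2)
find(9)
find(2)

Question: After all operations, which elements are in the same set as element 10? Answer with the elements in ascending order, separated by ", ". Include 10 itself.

Answer: 6, 10

Derivation:
Step 1: find(2) -> no change; set of 2 is {2}
Step 2: union(5, 8) -> merged; set of 5 now {5, 8}
Step 3: union(10, 6) -> merged; set of 10 now {6, 10}
Step 4: find(8) -> no change; set of 8 is {5, 8}
Step 5: find(6) -> no change; set of 6 is {6, 10}
Step 6: find(6) -> no change; set of 6 is {6, 10}
Step 7: find(7) -> no change; set of 7 is {7}
Step 8: find(3) -> no change; set of 3 is {3}
Step 9: find(5) -> no change; set of 5 is {5, 8}
Step 10: find(2) -> no change; set of 2 is {2}
Step 11: find(9) -> no change; set of 9 is {9}
Step 12: find(2) -> no change; set of 2 is {2}
Component of 10: {6, 10}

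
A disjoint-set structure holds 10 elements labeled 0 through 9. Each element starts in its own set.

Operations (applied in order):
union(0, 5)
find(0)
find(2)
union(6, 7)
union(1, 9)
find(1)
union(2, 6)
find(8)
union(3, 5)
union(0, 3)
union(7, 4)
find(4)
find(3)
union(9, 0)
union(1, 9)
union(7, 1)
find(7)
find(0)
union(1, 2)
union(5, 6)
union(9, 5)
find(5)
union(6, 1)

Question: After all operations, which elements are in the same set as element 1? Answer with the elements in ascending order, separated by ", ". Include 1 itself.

Answer: 0, 1, 2, 3, 4, 5, 6, 7, 9

Derivation:
Step 1: union(0, 5) -> merged; set of 0 now {0, 5}
Step 2: find(0) -> no change; set of 0 is {0, 5}
Step 3: find(2) -> no change; set of 2 is {2}
Step 4: union(6, 7) -> merged; set of 6 now {6, 7}
Step 5: union(1, 9) -> merged; set of 1 now {1, 9}
Step 6: find(1) -> no change; set of 1 is {1, 9}
Step 7: union(2, 6) -> merged; set of 2 now {2, 6, 7}
Step 8: find(8) -> no change; set of 8 is {8}
Step 9: union(3, 5) -> merged; set of 3 now {0, 3, 5}
Step 10: union(0, 3) -> already same set; set of 0 now {0, 3, 5}
Step 11: union(7, 4) -> merged; set of 7 now {2, 4, 6, 7}
Step 12: find(4) -> no change; set of 4 is {2, 4, 6, 7}
Step 13: find(3) -> no change; set of 3 is {0, 3, 5}
Step 14: union(9, 0) -> merged; set of 9 now {0, 1, 3, 5, 9}
Step 15: union(1, 9) -> already same set; set of 1 now {0, 1, 3, 5, 9}
Step 16: union(7, 1) -> merged; set of 7 now {0, 1, 2, 3, 4, 5, 6, 7, 9}
Step 17: find(7) -> no change; set of 7 is {0, 1, 2, 3, 4, 5, 6, 7, 9}
Step 18: find(0) -> no change; set of 0 is {0, 1, 2, 3, 4, 5, 6, 7, 9}
Step 19: union(1, 2) -> already same set; set of 1 now {0, 1, 2, 3, 4, 5, 6, 7, 9}
Step 20: union(5, 6) -> already same set; set of 5 now {0, 1, 2, 3, 4, 5, 6, 7, 9}
Step 21: union(9, 5) -> already same set; set of 9 now {0, 1, 2, 3, 4, 5, 6, 7, 9}
Step 22: find(5) -> no change; set of 5 is {0, 1, 2, 3, 4, 5, 6, 7, 9}
Step 23: union(6, 1) -> already same set; set of 6 now {0, 1, 2, 3, 4, 5, 6, 7, 9}
Component of 1: {0, 1, 2, 3, 4, 5, 6, 7, 9}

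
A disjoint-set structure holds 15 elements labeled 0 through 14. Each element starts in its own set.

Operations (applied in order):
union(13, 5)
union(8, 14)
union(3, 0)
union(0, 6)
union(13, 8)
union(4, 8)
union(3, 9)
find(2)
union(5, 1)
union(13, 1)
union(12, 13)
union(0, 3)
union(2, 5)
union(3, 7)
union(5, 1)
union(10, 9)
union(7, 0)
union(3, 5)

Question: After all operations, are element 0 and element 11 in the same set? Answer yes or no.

Answer: no

Derivation:
Step 1: union(13, 5) -> merged; set of 13 now {5, 13}
Step 2: union(8, 14) -> merged; set of 8 now {8, 14}
Step 3: union(3, 0) -> merged; set of 3 now {0, 3}
Step 4: union(0, 6) -> merged; set of 0 now {0, 3, 6}
Step 5: union(13, 8) -> merged; set of 13 now {5, 8, 13, 14}
Step 6: union(4, 8) -> merged; set of 4 now {4, 5, 8, 13, 14}
Step 7: union(3, 9) -> merged; set of 3 now {0, 3, 6, 9}
Step 8: find(2) -> no change; set of 2 is {2}
Step 9: union(5, 1) -> merged; set of 5 now {1, 4, 5, 8, 13, 14}
Step 10: union(13, 1) -> already same set; set of 13 now {1, 4, 5, 8, 13, 14}
Step 11: union(12, 13) -> merged; set of 12 now {1, 4, 5, 8, 12, 13, 14}
Step 12: union(0, 3) -> already same set; set of 0 now {0, 3, 6, 9}
Step 13: union(2, 5) -> merged; set of 2 now {1, 2, 4, 5, 8, 12, 13, 14}
Step 14: union(3, 7) -> merged; set of 3 now {0, 3, 6, 7, 9}
Step 15: union(5, 1) -> already same set; set of 5 now {1, 2, 4, 5, 8, 12, 13, 14}
Step 16: union(10, 9) -> merged; set of 10 now {0, 3, 6, 7, 9, 10}
Step 17: union(7, 0) -> already same set; set of 7 now {0, 3, 6, 7, 9, 10}
Step 18: union(3, 5) -> merged; set of 3 now {0, 1, 2, 3, 4, 5, 6, 7, 8, 9, 10, 12, 13, 14}
Set of 0: {0, 1, 2, 3, 4, 5, 6, 7, 8, 9, 10, 12, 13, 14}; 11 is not a member.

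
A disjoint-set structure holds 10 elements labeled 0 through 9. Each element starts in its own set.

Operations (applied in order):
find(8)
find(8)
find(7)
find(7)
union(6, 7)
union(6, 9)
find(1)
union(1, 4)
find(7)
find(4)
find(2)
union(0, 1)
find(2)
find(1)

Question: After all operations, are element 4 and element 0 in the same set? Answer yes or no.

Answer: yes

Derivation:
Step 1: find(8) -> no change; set of 8 is {8}
Step 2: find(8) -> no change; set of 8 is {8}
Step 3: find(7) -> no change; set of 7 is {7}
Step 4: find(7) -> no change; set of 7 is {7}
Step 5: union(6, 7) -> merged; set of 6 now {6, 7}
Step 6: union(6, 9) -> merged; set of 6 now {6, 7, 9}
Step 7: find(1) -> no change; set of 1 is {1}
Step 8: union(1, 4) -> merged; set of 1 now {1, 4}
Step 9: find(7) -> no change; set of 7 is {6, 7, 9}
Step 10: find(4) -> no change; set of 4 is {1, 4}
Step 11: find(2) -> no change; set of 2 is {2}
Step 12: union(0, 1) -> merged; set of 0 now {0, 1, 4}
Step 13: find(2) -> no change; set of 2 is {2}
Step 14: find(1) -> no change; set of 1 is {0, 1, 4}
Set of 4: {0, 1, 4}; 0 is a member.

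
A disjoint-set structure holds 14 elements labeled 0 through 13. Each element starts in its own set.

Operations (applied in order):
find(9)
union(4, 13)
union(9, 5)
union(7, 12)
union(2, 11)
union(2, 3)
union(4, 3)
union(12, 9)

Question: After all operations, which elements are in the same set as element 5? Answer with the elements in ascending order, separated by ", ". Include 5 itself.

Answer: 5, 7, 9, 12

Derivation:
Step 1: find(9) -> no change; set of 9 is {9}
Step 2: union(4, 13) -> merged; set of 4 now {4, 13}
Step 3: union(9, 5) -> merged; set of 9 now {5, 9}
Step 4: union(7, 12) -> merged; set of 7 now {7, 12}
Step 5: union(2, 11) -> merged; set of 2 now {2, 11}
Step 6: union(2, 3) -> merged; set of 2 now {2, 3, 11}
Step 7: union(4, 3) -> merged; set of 4 now {2, 3, 4, 11, 13}
Step 8: union(12, 9) -> merged; set of 12 now {5, 7, 9, 12}
Component of 5: {5, 7, 9, 12}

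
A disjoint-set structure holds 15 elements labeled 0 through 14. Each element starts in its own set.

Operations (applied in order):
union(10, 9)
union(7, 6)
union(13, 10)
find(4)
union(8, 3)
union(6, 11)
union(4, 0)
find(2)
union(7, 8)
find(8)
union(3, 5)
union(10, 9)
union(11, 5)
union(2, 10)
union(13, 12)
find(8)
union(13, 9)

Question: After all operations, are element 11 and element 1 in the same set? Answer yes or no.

Answer: no

Derivation:
Step 1: union(10, 9) -> merged; set of 10 now {9, 10}
Step 2: union(7, 6) -> merged; set of 7 now {6, 7}
Step 3: union(13, 10) -> merged; set of 13 now {9, 10, 13}
Step 4: find(4) -> no change; set of 4 is {4}
Step 5: union(8, 3) -> merged; set of 8 now {3, 8}
Step 6: union(6, 11) -> merged; set of 6 now {6, 7, 11}
Step 7: union(4, 0) -> merged; set of 4 now {0, 4}
Step 8: find(2) -> no change; set of 2 is {2}
Step 9: union(7, 8) -> merged; set of 7 now {3, 6, 7, 8, 11}
Step 10: find(8) -> no change; set of 8 is {3, 6, 7, 8, 11}
Step 11: union(3, 5) -> merged; set of 3 now {3, 5, 6, 7, 8, 11}
Step 12: union(10, 9) -> already same set; set of 10 now {9, 10, 13}
Step 13: union(11, 5) -> already same set; set of 11 now {3, 5, 6, 7, 8, 11}
Step 14: union(2, 10) -> merged; set of 2 now {2, 9, 10, 13}
Step 15: union(13, 12) -> merged; set of 13 now {2, 9, 10, 12, 13}
Step 16: find(8) -> no change; set of 8 is {3, 5, 6, 7, 8, 11}
Step 17: union(13, 9) -> already same set; set of 13 now {2, 9, 10, 12, 13}
Set of 11: {3, 5, 6, 7, 8, 11}; 1 is not a member.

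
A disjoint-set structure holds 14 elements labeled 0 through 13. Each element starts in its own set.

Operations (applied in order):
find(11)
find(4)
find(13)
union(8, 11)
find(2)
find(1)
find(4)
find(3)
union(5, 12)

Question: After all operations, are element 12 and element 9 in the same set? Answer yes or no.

Step 1: find(11) -> no change; set of 11 is {11}
Step 2: find(4) -> no change; set of 4 is {4}
Step 3: find(13) -> no change; set of 13 is {13}
Step 4: union(8, 11) -> merged; set of 8 now {8, 11}
Step 5: find(2) -> no change; set of 2 is {2}
Step 6: find(1) -> no change; set of 1 is {1}
Step 7: find(4) -> no change; set of 4 is {4}
Step 8: find(3) -> no change; set of 3 is {3}
Step 9: union(5, 12) -> merged; set of 5 now {5, 12}
Set of 12: {5, 12}; 9 is not a member.

Answer: no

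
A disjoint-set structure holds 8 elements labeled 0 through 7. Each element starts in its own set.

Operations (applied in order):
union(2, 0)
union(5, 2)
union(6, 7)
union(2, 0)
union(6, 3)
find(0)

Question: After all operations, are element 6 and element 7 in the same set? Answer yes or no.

Answer: yes

Derivation:
Step 1: union(2, 0) -> merged; set of 2 now {0, 2}
Step 2: union(5, 2) -> merged; set of 5 now {0, 2, 5}
Step 3: union(6, 7) -> merged; set of 6 now {6, 7}
Step 4: union(2, 0) -> already same set; set of 2 now {0, 2, 5}
Step 5: union(6, 3) -> merged; set of 6 now {3, 6, 7}
Step 6: find(0) -> no change; set of 0 is {0, 2, 5}
Set of 6: {3, 6, 7}; 7 is a member.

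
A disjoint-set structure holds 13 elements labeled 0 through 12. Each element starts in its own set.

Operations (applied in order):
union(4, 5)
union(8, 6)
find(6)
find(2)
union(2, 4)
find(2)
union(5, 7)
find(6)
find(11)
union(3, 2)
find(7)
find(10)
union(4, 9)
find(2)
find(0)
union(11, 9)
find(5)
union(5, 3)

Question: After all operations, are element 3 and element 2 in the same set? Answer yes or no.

Answer: yes

Derivation:
Step 1: union(4, 5) -> merged; set of 4 now {4, 5}
Step 2: union(8, 6) -> merged; set of 8 now {6, 8}
Step 3: find(6) -> no change; set of 6 is {6, 8}
Step 4: find(2) -> no change; set of 2 is {2}
Step 5: union(2, 4) -> merged; set of 2 now {2, 4, 5}
Step 6: find(2) -> no change; set of 2 is {2, 4, 5}
Step 7: union(5, 7) -> merged; set of 5 now {2, 4, 5, 7}
Step 8: find(6) -> no change; set of 6 is {6, 8}
Step 9: find(11) -> no change; set of 11 is {11}
Step 10: union(3, 2) -> merged; set of 3 now {2, 3, 4, 5, 7}
Step 11: find(7) -> no change; set of 7 is {2, 3, 4, 5, 7}
Step 12: find(10) -> no change; set of 10 is {10}
Step 13: union(4, 9) -> merged; set of 4 now {2, 3, 4, 5, 7, 9}
Step 14: find(2) -> no change; set of 2 is {2, 3, 4, 5, 7, 9}
Step 15: find(0) -> no change; set of 0 is {0}
Step 16: union(11, 9) -> merged; set of 11 now {2, 3, 4, 5, 7, 9, 11}
Step 17: find(5) -> no change; set of 5 is {2, 3, 4, 5, 7, 9, 11}
Step 18: union(5, 3) -> already same set; set of 5 now {2, 3, 4, 5, 7, 9, 11}
Set of 3: {2, 3, 4, 5, 7, 9, 11}; 2 is a member.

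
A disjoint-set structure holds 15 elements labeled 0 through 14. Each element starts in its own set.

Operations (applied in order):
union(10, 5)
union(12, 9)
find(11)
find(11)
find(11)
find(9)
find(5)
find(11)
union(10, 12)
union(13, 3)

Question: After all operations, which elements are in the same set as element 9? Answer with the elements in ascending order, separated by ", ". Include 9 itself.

Step 1: union(10, 5) -> merged; set of 10 now {5, 10}
Step 2: union(12, 9) -> merged; set of 12 now {9, 12}
Step 3: find(11) -> no change; set of 11 is {11}
Step 4: find(11) -> no change; set of 11 is {11}
Step 5: find(11) -> no change; set of 11 is {11}
Step 6: find(9) -> no change; set of 9 is {9, 12}
Step 7: find(5) -> no change; set of 5 is {5, 10}
Step 8: find(11) -> no change; set of 11 is {11}
Step 9: union(10, 12) -> merged; set of 10 now {5, 9, 10, 12}
Step 10: union(13, 3) -> merged; set of 13 now {3, 13}
Component of 9: {5, 9, 10, 12}

Answer: 5, 9, 10, 12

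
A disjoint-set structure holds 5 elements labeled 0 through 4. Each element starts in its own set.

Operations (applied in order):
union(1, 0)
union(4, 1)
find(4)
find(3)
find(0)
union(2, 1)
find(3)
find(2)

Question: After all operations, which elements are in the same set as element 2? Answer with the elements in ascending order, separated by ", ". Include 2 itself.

Answer: 0, 1, 2, 4

Derivation:
Step 1: union(1, 0) -> merged; set of 1 now {0, 1}
Step 2: union(4, 1) -> merged; set of 4 now {0, 1, 4}
Step 3: find(4) -> no change; set of 4 is {0, 1, 4}
Step 4: find(3) -> no change; set of 3 is {3}
Step 5: find(0) -> no change; set of 0 is {0, 1, 4}
Step 6: union(2, 1) -> merged; set of 2 now {0, 1, 2, 4}
Step 7: find(3) -> no change; set of 3 is {3}
Step 8: find(2) -> no change; set of 2 is {0, 1, 2, 4}
Component of 2: {0, 1, 2, 4}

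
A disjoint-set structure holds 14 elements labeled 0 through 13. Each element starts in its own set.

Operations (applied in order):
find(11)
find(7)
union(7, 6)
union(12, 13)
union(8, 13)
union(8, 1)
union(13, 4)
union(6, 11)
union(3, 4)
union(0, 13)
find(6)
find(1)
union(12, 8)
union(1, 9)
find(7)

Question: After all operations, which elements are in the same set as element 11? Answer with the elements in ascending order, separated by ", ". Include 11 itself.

Answer: 6, 7, 11

Derivation:
Step 1: find(11) -> no change; set of 11 is {11}
Step 2: find(7) -> no change; set of 7 is {7}
Step 3: union(7, 6) -> merged; set of 7 now {6, 7}
Step 4: union(12, 13) -> merged; set of 12 now {12, 13}
Step 5: union(8, 13) -> merged; set of 8 now {8, 12, 13}
Step 6: union(8, 1) -> merged; set of 8 now {1, 8, 12, 13}
Step 7: union(13, 4) -> merged; set of 13 now {1, 4, 8, 12, 13}
Step 8: union(6, 11) -> merged; set of 6 now {6, 7, 11}
Step 9: union(3, 4) -> merged; set of 3 now {1, 3, 4, 8, 12, 13}
Step 10: union(0, 13) -> merged; set of 0 now {0, 1, 3, 4, 8, 12, 13}
Step 11: find(6) -> no change; set of 6 is {6, 7, 11}
Step 12: find(1) -> no change; set of 1 is {0, 1, 3, 4, 8, 12, 13}
Step 13: union(12, 8) -> already same set; set of 12 now {0, 1, 3, 4, 8, 12, 13}
Step 14: union(1, 9) -> merged; set of 1 now {0, 1, 3, 4, 8, 9, 12, 13}
Step 15: find(7) -> no change; set of 7 is {6, 7, 11}
Component of 11: {6, 7, 11}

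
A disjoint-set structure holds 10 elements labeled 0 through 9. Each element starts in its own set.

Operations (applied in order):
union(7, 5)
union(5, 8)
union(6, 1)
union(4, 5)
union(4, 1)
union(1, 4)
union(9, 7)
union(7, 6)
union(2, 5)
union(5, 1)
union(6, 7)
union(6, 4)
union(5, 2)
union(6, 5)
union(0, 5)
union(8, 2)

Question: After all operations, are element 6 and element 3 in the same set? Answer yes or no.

Answer: no

Derivation:
Step 1: union(7, 5) -> merged; set of 7 now {5, 7}
Step 2: union(5, 8) -> merged; set of 5 now {5, 7, 8}
Step 3: union(6, 1) -> merged; set of 6 now {1, 6}
Step 4: union(4, 5) -> merged; set of 4 now {4, 5, 7, 8}
Step 5: union(4, 1) -> merged; set of 4 now {1, 4, 5, 6, 7, 8}
Step 6: union(1, 4) -> already same set; set of 1 now {1, 4, 5, 6, 7, 8}
Step 7: union(9, 7) -> merged; set of 9 now {1, 4, 5, 6, 7, 8, 9}
Step 8: union(7, 6) -> already same set; set of 7 now {1, 4, 5, 6, 7, 8, 9}
Step 9: union(2, 5) -> merged; set of 2 now {1, 2, 4, 5, 6, 7, 8, 9}
Step 10: union(5, 1) -> already same set; set of 5 now {1, 2, 4, 5, 6, 7, 8, 9}
Step 11: union(6, 7) -> already same set; set of 6 now {1, 2, 4, 5, 6, 7, 8, 9}
Step 12: union(6, 4) -> already same set; set of 6 now {1, 2, 4, 5, 6, 7, 8, 9}
Step 13: union(5, 2) -> already same set; set of 5 now {1, 2, 4, 5, 6, 7, 8, 9}
Step 14: union(6, 5) -> already same set; set of 6 now {1, 2, 4, 5, 6, 7, 8, 9}
Step 15: union(0, 5) -> merged; set of 0 now {0, 1, 2, 4, 5, 6, 7, 8, 9}
Step 16: union(8, 2) -> already same set; set of 8 now {0, 1, 2, 4, 5, 6, 7, 8, 9}
Set of 6: {0, 1, 2, 4, 5, 6, 7, 8, 9}; 3 is not a member.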